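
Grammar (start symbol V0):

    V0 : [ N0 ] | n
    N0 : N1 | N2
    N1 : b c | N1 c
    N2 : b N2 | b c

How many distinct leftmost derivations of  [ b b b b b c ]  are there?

Parse trees for [ b b b b b c ]:
  [V0 [ [N0 [N2 b [N2 b [N2 b [N2 b [N2 b c]]]]]] ]]

1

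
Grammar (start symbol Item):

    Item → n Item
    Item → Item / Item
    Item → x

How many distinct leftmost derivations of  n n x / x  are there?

3

Parse trees for n n x / x:
  [Item n [Item n [Item [Item x] / [Item x]]]]
  [Item n [Item [Item n [Item x]] / [Item x]]]
  [Item [Item n [Item n [Item x]]] / [Item x]]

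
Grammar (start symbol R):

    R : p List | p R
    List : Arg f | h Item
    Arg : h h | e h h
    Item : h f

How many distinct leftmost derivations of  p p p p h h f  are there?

Parse trees for p p p p h h f:
  [R p [R p [R p [R p [List [Arg h h] f]]]]]
  [R p [R p [R p [R p [List h [Item h f]]]]]]

2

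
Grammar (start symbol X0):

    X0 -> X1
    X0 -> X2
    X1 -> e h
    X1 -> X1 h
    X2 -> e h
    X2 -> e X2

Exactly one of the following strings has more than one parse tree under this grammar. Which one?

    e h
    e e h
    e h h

e h

e h: 2 trees
e e h: 1 tree
e h h: 1 tree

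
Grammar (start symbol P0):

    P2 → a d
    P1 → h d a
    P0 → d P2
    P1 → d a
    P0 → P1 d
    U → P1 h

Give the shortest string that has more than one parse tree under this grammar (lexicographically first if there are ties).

length 3: d a d has 2 parse trees

Two derivations of d a d:
  P0 ⇒ d P2 ⇒ d a d
  P0 ⇒ P1 d ⇒ d a d

d a d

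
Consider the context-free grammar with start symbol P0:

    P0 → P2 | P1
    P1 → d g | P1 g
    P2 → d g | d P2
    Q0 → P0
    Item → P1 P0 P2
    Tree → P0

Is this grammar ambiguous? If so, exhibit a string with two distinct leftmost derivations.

Ambiguous

Witness: d g

Derivation 1: P0 ⇒ P2 ⇒ d g
Derivation 2: P0 ⇒ P1 ⇒ d g

Two distinct leftmost derivations for the same string.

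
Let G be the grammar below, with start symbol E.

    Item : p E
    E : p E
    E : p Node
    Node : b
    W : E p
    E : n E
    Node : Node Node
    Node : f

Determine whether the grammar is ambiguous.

Ambiguous

Witness: p b b b

Derivation 1: E ⇒ p Node ⇒ p Node Node ⇒ p b Node ⇒ p b Node Node ⇒ p b b Node ⇒ p b b b
Derivation 2: E ⇒ p Node ⇒ p Node Node ⇒ p Node Node Node ⇒ p b Node Node ⇒ p b b Node ⇒ p b b b

Two distinct leftmost derivations for the same string.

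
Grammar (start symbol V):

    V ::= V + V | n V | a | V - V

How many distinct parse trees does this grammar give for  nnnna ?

Parse trees for nnnna:
  [V n [V n [V n [V n [V a]]]]]

1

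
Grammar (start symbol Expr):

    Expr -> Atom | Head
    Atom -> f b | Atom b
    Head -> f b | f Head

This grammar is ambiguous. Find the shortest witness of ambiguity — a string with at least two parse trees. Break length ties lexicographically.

length 2: f b has 2 parse trees

Two derivations of f b:
  Expr ⇒ Atom ⇒ f b
  Expr ⇒ Head ⇒ f b

f b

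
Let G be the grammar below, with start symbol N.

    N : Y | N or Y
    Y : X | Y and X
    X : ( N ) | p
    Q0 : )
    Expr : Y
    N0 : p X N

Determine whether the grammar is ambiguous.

Unambiguous

Only N, Y, X are reachable from N; ignoring the rest: This is a standard precedence ladder (N over Y over X), with each level left-recursive on its own operator ('or' at N, 'and' at Y). That structure is LR(1), hence unambiguous.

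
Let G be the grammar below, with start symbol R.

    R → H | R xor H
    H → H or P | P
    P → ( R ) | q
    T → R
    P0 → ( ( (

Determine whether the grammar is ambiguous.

Unambiguous

(T, P0 are unreachable from R, so their rules don't affect L(R).) The grammar is stratified — R handles 'xor' (left-recursive), H handles 'or', P atoms. Each operator has a fixed associativity and precedence level, so every string has one parse.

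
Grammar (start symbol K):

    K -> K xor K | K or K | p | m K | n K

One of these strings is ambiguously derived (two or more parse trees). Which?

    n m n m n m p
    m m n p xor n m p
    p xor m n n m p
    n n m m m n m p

m m n p xor n m p

n m n m n m p: 1 tree
m m n p xor n m p: 4 trees
p xor m n n m p: 1 tree
n n m m m n m p: 1 tree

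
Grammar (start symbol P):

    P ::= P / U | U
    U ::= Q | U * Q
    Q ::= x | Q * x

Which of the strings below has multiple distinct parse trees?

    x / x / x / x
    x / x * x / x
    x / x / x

x / x / x / x: 1 tree
x / x * x / x: 2 trees
x / x / x: 1 tree

x / x * x / x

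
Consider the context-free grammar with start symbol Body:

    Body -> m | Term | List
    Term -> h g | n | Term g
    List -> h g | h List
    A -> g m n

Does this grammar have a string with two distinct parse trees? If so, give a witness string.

Ambiguous

Witness: h g

Derivation 1: Body ⇒ Term ⇒ h g
Derivation 2: Body ⇒ List ⇒ h g

Two distinct leftmost derivations for the same string.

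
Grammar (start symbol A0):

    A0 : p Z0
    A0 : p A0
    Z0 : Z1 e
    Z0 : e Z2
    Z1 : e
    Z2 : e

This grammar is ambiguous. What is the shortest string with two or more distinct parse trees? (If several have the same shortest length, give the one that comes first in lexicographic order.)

p e e

length 3: p e e has 2 parse trees

Two derivations of p e e:
  A0 ⇒ p Z0 ⇒ p Z1 e ⇒ p e e
  A0 ⇒ p Z0 ⇒ p e Z2 ⇒ p e e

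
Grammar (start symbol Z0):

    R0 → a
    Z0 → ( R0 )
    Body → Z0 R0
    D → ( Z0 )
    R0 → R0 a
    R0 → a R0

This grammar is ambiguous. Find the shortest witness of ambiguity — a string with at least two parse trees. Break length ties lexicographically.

( a a )

length 3: no string has ≥2 trees
length 4: ( a a ) has 2 parse trees

Two derivations of ( a a ):
  Z0 ⇒ ( R0 ) ⇒ ( R0 a ) ⇒ ( a a )
  Z0 ⇒ ( R0 ) ⇒ ( a R0 ) ⇒ ( a a )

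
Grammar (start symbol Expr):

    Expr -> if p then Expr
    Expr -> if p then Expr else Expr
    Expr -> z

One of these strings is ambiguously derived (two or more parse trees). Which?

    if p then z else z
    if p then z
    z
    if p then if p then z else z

if p then z else z: 1 tree
if p then z: 1 tree
z: 1 tree
if p then if p then z else z: 2 trees

if p then if p then z else z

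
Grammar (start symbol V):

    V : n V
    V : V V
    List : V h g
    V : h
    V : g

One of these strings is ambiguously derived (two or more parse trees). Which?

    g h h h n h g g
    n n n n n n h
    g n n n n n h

g h h h n h g g

g h h h n h g g: 202 trees
n n n n n n h: 1 tree
g n n n n n h: 1 tree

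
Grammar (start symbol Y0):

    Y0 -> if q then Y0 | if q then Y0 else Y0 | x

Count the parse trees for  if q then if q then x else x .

2

Parse trees for if q then if q then x else x:
  [Y0 if q then [Y0 if q then [Y0 x] else [Y0 x]]]
  [Y0 if q then [Y0 if q then [Y0 x]] else [Y0 x]]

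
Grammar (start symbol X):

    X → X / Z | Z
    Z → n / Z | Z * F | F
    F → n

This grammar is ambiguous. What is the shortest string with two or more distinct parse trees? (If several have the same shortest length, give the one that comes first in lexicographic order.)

length 1: no string has ≥2 trees
length 3: n / n has 2 parse trees

Two derivations of n / n:
  X ⇒ X / Z ⇒ Z / Z ⇒ F / Z ⇒ n / Z ⇒ n / F ⇒ n / n
  X ⇒ Z ⇒ n / Z ⇒ n / F ⇒ n / n

n / n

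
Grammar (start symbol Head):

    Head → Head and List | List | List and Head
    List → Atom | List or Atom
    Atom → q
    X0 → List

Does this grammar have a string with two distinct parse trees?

Ambiguous

Witness: q and q

Derivation 1: Head ⇒ Head and List ⇒ List and List ⇒ Atom and List ⇒ q and List ⇒ q and Atom ⇒ q and q
Derivation 2: Head ⇒ List and Head ⇒ Atom and Head ⇒ q and Head ⇒ q and List ⇒ q and Atom ⇒ q and q

Two distinct leftmost derivations for the same string.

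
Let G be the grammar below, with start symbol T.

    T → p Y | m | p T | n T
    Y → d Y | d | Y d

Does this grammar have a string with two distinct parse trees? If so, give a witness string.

Ambiguous

Witness: p d d

Derivation 1: T ⇒ p Y ⇒ p d Y ⇒ p d d
Derivation 2: T ⇒ p Y ⇒ p Y d ⇒ p d d

Two distinct leftmost derivations for the same string.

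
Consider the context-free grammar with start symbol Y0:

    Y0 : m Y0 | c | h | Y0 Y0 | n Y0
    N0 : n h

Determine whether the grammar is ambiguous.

Witness: c c c

Derivation 1: Y0 ⇒ Y0 Y0 ⇒ c Y0 ⇒ c Y0 Y0 ⇒ c c Y0 ⇒ c c c
Derivation 2: Y0 ⇒ Y0 Y0 ⇒ Y0 Y0 Y0 ⇒ c Y0 Y0 ⇒ c c Y0 ⇒ c c c

Two distinct leftmost derivations for the same string.

Ambiguous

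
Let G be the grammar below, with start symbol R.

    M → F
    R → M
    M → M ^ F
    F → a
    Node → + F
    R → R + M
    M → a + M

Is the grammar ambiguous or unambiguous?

Ambiguous

Witness: a + a

Derivation 1: R ⇒ M ⇒ a + M ⇒ a + F ⇒ a + a
Derivation 2: R ⇒ R + M ⇒ M + M ⇒ F + M ⇒ a + M ⇒ a + F ⇒ a + a

Two distinct leftmost derivations for the same string.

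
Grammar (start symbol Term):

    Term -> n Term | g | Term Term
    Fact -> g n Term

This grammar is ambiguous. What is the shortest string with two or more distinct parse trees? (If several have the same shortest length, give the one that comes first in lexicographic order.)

length 1: no string has ≥2 trees
length 2: no string has ≥2 trees
length 3: g g g has 2 parse trees

Two derivations of g g g:
  Term ⇒ Term Term ⇒ g Term ⇒ g Term Term ⇒ g g Term ⇒ g g g
  Term ⇒ Term Term ⇒ Term Term Term ⇒ g Term Term ⇒ g g Term ⇒ g g g

g g g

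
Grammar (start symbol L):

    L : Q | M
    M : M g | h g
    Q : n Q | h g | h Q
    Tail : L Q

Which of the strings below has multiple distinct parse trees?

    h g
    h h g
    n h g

h g: 2 trees
h h g: 1 tree
n h g: 1 tree

h g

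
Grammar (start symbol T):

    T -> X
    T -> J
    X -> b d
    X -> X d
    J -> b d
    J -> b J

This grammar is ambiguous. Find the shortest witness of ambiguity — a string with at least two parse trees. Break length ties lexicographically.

b d

length 2: b d has 2 parse trees

Two derivations of b d:
  T ⇒ X ⇒ b d
  T ⇒ J ⇒ b d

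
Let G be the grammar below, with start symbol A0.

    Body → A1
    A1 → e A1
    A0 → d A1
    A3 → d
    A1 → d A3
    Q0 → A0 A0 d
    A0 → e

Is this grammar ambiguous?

Unambiguous

(Body, Q0 are unreachable from A0, so their rules don't affect L(A0).) The reachable rules are right-linear with at most one rule per (nonterminal, next-terminal) pair. Each input token forces the next rule, so parsing is deterministic.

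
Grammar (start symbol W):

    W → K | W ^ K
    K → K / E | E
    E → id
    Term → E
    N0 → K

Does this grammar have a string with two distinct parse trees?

Only W, K, E are reachable from W; ignoring the rest: This is a standard precedence ladder (W over K over E), with each level left-recursive on its own operator ('^' at W, '/' at K). That structure is LR(1), hence unambiguous.

Unambiguous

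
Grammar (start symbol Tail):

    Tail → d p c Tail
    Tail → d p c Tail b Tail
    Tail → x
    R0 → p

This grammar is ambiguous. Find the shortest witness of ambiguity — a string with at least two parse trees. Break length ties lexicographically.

length 1: no string has ≥2 trees
length 4: no string has ≥2 trees
length 6: no string has ≥2 trees
length 7: no string has ≥2 trees
length 9: d p c d p c x b x has 2 parse trees

Two derivations of d p c d p c x b x:
  Tail ⇒ d p c Tail ⇒ d p c d p c Tail b Tail ⇒ d p c d p c x b Tail ⇒ d p c d p c x b x
  Tail ⇒ d p c Tail b Tail ⇒ d p c d p c Tail b Tail ⇒ d p c d p c x b Tail ⇒ d p c d p c x b x

d p c d p c x b x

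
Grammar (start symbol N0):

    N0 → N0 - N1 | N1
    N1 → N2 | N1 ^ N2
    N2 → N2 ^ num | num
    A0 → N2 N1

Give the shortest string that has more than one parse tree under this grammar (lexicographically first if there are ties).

length 1: no string has ≥2 trees
length 3: num ^ num has 2 parse trees

Two derivations of num ^ num:
  N0 ⇒ N1 ⇒ N2 ⇒ N2 ^ num ⇒ num ^ num
  N0 ⇒ N1 ⇒ N1 ^ N2 ⇒ N2 ^ N2 ⇒ num ^ N2 ⇒ num ^ num

num ^ num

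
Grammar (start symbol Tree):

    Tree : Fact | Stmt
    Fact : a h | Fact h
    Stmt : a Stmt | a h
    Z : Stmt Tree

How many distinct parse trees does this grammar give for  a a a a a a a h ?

1

Parse trees for a a a a a a a h:
  [Tree [Stmt a [Stmt a [Stmt a [Stmt a [Stmt a [Stmt a [Stmt a h]]]]]]]]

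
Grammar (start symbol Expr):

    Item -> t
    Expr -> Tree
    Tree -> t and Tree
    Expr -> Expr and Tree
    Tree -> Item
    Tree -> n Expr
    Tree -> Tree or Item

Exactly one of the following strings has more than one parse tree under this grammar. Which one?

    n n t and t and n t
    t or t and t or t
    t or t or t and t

n n t and t and n t: 13 trees
t or t and t or t: 1 tree
t or t or t and t: 1 tree

n n t and t and n t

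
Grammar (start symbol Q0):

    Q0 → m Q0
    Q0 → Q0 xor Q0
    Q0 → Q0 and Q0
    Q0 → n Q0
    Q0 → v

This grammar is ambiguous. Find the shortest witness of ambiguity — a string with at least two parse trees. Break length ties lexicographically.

m v and v

length 1: no string has ≥2 trees
length 2: no string has ≥2 trees
length 3: no string has ≥2 trees
length 4: m v and v has 2 parse trees

Two derivations of m v and v:
  Q0 ⇒ m Q0 ⇒ m Q0 and Q0 ⇒ m v and Q0 ⇒ m v and v
  Q0 ⇒ Q0 and Q0 ⇒ m Q0 and Q0 ⇒ m v and Q0 ⇒ m v and v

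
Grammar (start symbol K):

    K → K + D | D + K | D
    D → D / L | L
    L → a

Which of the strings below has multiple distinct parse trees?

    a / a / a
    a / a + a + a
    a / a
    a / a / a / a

a / a + a + a

a / a / a: 1 tree
a / a + a + a: 4 trees
a / a: 1 tree
a / a / a / a: 1 tree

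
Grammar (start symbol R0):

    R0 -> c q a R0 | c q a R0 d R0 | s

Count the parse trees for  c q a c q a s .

1

Parse trees for c q a c q a s:
  [R0 c q a [R0 c q a [R0 s]]]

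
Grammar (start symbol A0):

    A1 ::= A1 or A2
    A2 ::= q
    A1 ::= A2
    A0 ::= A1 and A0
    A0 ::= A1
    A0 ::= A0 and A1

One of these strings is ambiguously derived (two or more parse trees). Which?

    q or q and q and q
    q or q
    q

q or q and q and q

q or q and q and q: 4 trees
q or q: 1 tree
q: 1 tree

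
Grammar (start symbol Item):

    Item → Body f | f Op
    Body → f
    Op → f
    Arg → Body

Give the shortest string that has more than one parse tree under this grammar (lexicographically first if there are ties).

f f

length 2: f f has 2 parse trees

Two derivations of f f:
  Item ⇒ Body f ⇒ f f
  Item ⇒ f Op ⇒ f f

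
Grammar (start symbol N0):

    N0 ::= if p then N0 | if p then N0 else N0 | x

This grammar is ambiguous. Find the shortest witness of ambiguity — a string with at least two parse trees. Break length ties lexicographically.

length 1: no string has ≥2 trees
length 4: no string has ≥2 trees
length 6: no string has ≥2 trees
length 7: no string has ≥2 trees
length 9: if p then if p then x else x has 2 parse trees

Two derivations of if p then if p then x else x:
  N0 ⇒ if p then N0 ⇒ if p then if p then N0 else N0 ⇒ if p then if p then x else N0 ⇒ if p then if p then x else x
  N0 ⇒ if p then N0 else N0 ⇒ if p then if p then N0 else N0 ⇒ if p then if p then x else N0 ⇒ if p then if p then x else x

if p then if p then x else x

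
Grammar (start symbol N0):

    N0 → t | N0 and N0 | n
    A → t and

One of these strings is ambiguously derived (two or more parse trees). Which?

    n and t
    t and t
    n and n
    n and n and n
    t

n and n and n

n and t: 1 tree
t and t: 1 tree
n and n: 1 tree
n and n and n: 2 trees
t: 1 tree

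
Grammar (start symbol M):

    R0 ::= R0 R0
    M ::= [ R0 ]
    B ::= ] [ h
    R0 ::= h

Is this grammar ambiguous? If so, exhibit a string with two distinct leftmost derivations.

Witness: [ h h h ]

Derivation 1: M ⇒ [ R0 ] ⇒ [ R0 R0 ] ⇒ [ R0 R0 R0 ] ⇒ [ h R0 R0 ] ⇒ [ h h R0 ] ⇒ [ h h h ]
Derivation 2: M ⇒ [ R0 ] ⇒ [ R0 R0 ] ⇒ [ h R0 ] ⇒ [ h R0 R0 ] ⇒ [ h h R0 ] ⇒ [ h h h ]

Two distinct leftmost derivations for the same string.

Ambiguous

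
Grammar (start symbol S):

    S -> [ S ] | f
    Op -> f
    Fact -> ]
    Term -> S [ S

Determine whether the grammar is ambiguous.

Unambiguous

Only S is reachable from S; ignoring the rest: L(S) is { openⁿ atom closeⁿ : n ≥ 0 }. The bracket depth fixes n, and the derivation is forced at every step.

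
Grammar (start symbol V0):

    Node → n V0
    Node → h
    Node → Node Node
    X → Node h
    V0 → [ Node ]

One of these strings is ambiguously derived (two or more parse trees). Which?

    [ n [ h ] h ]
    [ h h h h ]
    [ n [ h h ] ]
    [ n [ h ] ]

[ n [ h ] h ]: 1 tree
[ h h h h ]: 5 trees
[ n [ h h ] ]: 1 tree
[ n [ h ] ]: 1 tree

[ h h h h ]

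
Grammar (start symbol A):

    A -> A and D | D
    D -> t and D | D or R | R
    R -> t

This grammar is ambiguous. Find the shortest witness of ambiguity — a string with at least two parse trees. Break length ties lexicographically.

length 1: no string has ≥2 trees
length 3: t and t has 2 parse trees

Two derivations of t and t:
  A ⇒ A and D ⇒ D and D ⇒ R and D ⇒ t and D ⇒ t and R ⇒ t and t
  A ⇒ D ⇒ t and D ⇒ t and R ⇒ t and t

t and t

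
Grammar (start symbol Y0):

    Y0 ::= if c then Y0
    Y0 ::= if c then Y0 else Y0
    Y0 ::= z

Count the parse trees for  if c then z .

1

Parse trees for if c then z:
  [Y0 if c then [Y0 z]]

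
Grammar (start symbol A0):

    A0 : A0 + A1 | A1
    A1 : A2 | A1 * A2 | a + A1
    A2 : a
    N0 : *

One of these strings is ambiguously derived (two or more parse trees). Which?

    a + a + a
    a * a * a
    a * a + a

a + a + a: 4 trees
a * a * a: 1 tree
a * a + a: 1 tree

a + a + a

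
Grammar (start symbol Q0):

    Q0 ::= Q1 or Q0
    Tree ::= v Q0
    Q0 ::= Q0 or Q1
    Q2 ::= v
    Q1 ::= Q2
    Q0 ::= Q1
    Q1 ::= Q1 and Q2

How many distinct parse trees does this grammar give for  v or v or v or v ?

Parse trees for v or v or v or v:
  [Q0 [Q1 [Q2 v]] or [Q0 [Q1 [Q2 v]] or [Q0 [Q1 [Q2 v]] or [Q0 [Q1 [Q2 v]]]]]]
  [Q0 [Q1 [Q2 v]] or [Q0 [Q1 [Q2 v]] or [Q0 [Q0 [Q1 [Q2 v]]] or [Q1 [Q2 v]]]]]
  [Q0 [Q1 [Q2 v]] or [Q0 [Q0 [Q1 [Q2 v]] or [Q0 [Q1 [Q2 v]]]] or [Q1 [Q2 v]]]]
  [Q0 [Q1 [Q2 v]] or [Q0 [Q0 [Q0 [Q1 [Q2 v]]] or [Q1 [Q2 v]]] or [Q1 [Q2 v]]]]
  [Q0 [Q0 [Q1 [Q2 v]] or [Q0 [Q1 [Q2 v]] or [Q0 [Q1 [Q2 v]]]]] or [Q1 [Q2 v]]]
  [Q0 [Q0 [Q1 [Q2 v]] or [Q0 [Q0 [Q1 [Q2 v]]] or [Q1 [Q2 v]]]] or [Q1 [Q2 v]]]
  [Q0 [Q0 [Q0 [Q1 [Q2 v]] or [Q0 [Q1 [Q2 v]]]] or [Q1 [Q2 v]]] or [Q1 [Q2 v]]]
  [Q0 [Q0 [Q0 [Q0 [Q1 [Q2 v]]] or [Q1 [Q2 v]]] or [Q1 [Q2 v]]] or [Q1 [Q2 v]]]

8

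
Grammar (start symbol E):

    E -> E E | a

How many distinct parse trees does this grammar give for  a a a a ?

Parse trees for a a a a:
  [E [E a] [E [E a] [E [E a] [E a]]]]
  [E [E a] [E [E [E a] [E a]] [E a]]]
  [E [E [E a] [E a]] [E [E a] [E a]]]
  [E [E [E a] [E [E a] [E a]]] [E a]]
  [E [E [E [E a] [E a]] [E a]] [E a]]

5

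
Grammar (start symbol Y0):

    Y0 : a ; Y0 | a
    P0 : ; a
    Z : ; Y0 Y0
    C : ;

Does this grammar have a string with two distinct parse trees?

Only Y0 is reachable from Y0; ignoring the rest: Right-recursive list with a separator: after each atom, whether the separator follows determines the rule. One parse per string.

Unambiguous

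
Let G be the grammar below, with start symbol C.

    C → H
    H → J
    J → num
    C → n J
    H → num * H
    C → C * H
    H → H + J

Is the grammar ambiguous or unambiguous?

Witness: num * num

Derivation 1: C ⇒ H ⇒ num * H ⇒ num * J ⇒ num * num
Derivation 2: C ⇒ C * H ⇒ H * H ⇒ J * H ⇒ num * H ⇒ num * J ⇒ num * num

Two distinct leftmost derivations for the same string.

Ambiguous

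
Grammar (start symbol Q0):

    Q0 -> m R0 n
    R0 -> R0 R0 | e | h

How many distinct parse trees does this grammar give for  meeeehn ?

Parse trees for meeeehn (showing first 6 of 14):
  [Q0 m [R0 [R0 e] [R0 [R0 e] [R0 [R0 e] [R0 [R0 e] [R0 h]]]]] n]
  [Q0 m [R0 [R0 e] [R0 [R0 e] [R0 [R0 [R0 e] [R0 e]] [R0 h]]]] n]
  [Q0 m [R0 [R0 e] [R0 [R0 [R0 e] [R0 e]] [R0 [R0 e] [R0 h]]]] n]
  [Q0 m [R0 [R0 e] [R0 [R0 [R0 e] [R0 [R0 e] [R0 e]]] [R0 h]]] n]
  [Q0 m [R0 [R0 e] [R0 [R0 [R0 [R0 e] [R0 e]] [R0 e]] [R0 h]]] n]
  [Q0 m [R0 [R0 [R0 e] [R0 e]] [R0 [R0 e] [R0 [R0 e] [R0 h]]]] n]

14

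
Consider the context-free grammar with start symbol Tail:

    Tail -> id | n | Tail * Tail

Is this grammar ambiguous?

Witness: id * id * id

Derivation 1: Tail ⇒ Tail * Tail ⇒ id * Tail ⇒ id * Tail * Tail ⇒ id * id * Tail ⇒ id * id * id
Derivation 2: Tail ⇒ Tail * Tail ⇒ Tail * Tail * Tail ⇒ id * Tail * Tail ⇒ id * id * Tail ⇒ id * id * id

Two distinct leftmost derivations for the same string.

Ambiguous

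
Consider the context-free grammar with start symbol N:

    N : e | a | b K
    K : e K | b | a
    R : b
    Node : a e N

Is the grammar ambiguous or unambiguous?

Unambiguous

(R, Node are unreachable from N, so their rules don't affect L(N).) The reachable rules are right-linear with at most one rule per (nonterminal, next-terminal) pair. Each input token forces the next rule, so parsing is deterministic.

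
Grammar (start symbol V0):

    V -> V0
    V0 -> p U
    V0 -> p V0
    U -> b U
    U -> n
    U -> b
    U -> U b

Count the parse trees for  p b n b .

Parse trees for p b n b:
  [V0 p [U b [U [U n] b]]]
  [V0 p [U [U b [U n]] b]]

2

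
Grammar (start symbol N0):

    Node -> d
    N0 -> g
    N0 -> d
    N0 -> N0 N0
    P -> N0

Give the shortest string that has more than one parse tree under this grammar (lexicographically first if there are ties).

length 1: no string has ≥2 trees
length 2: no string has ≥2 trees
length 3: d d d has 2 parse trees

Two derivations of d d d:
  N0 ⇒ N0 N0 ⇒ d N0 ⇒ d N0 N0 ⇒ d d N0 ⇒ d d d
  N0 ⇒ N0 N0 ⇒ N0 N0 N0 ⇒ d N0 N0 ⇒ d d N0 ⇒ d d d

d d d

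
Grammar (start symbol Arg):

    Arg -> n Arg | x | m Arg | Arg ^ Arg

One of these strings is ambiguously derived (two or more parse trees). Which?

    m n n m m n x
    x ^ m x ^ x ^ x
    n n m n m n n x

m n n m m n x: 1 tree
x ^ m x ^ x ^ x: 9 trees
n n m n m n n x: 1 tree

x ^ m x ^ x ^ x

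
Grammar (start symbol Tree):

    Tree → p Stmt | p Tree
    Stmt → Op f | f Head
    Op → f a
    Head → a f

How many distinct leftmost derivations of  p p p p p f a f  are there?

2

Parse trees for p p p p p f a f:
  [Tree p [Tree p [Tree p [Tree p [Tree p [Stmt [Op f a] f]]]]]]
  [Tree p [Tree p [Tree p [Tree p [Tree p [Stmt f [Head a f]]]]]]]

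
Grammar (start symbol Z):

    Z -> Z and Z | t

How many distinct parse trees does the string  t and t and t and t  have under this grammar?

5

Parse trees for t and t and t and t:
  [Z [Z t] and [Z [Z t] and [Z [Z t] and [Z t]]]]
  [Z [Z t] and [Z [Z [Z t] and [Z t]] and [Z t]]]
  [Z [Z [Z t] and [Z t]] and [Z [Z t] and [Z t]]]
  [Z [Z [Z t] and [Z [Z t] and [Z t]]] and [Z t]]
  [Z [Z [Z [Z t] and [Z t]] and [Z t]] and [Z t]]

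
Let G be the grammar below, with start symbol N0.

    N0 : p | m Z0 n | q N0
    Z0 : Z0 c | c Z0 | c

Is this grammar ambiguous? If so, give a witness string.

Ambiguous

Witness: m c c n

Derivation 1: N0 ⇒ m Z0 n ⇒ m Z0 c n ⇒ m c c n
Derivation 2: N0 ⇒ m Z0 n ⇒ m c Z0 n ⇒ m c c n

Two distinct leftmost derivations for the same string.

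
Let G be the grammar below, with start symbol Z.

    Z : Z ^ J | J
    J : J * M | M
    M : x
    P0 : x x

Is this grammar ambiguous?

Unambiguous

Only Z, J, M are reachable from Z; ignoring the rest: This is a standard precedence ladder (Z over J over M), with each level left-recursive on its own operator ('^' at Z, '*' at J). That structure is LR(1), hence unambiguous.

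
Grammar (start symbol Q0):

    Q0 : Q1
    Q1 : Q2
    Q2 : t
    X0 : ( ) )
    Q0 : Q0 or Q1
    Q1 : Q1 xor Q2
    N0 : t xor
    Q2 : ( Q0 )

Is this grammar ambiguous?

Unambiguous

Only Q0, Q1, Q2 are reachable from Q0; ignoring the rest: The grammar is stratified — Q0 handles 'or' (left-recursive), Q1 handles 'xor', Q2 atoms. Each operator has a fixed associativity and precedence level, so every string has one parse.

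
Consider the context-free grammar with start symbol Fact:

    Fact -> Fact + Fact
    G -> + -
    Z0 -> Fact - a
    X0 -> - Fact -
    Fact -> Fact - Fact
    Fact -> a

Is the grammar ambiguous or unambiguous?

Witness: a + a + a

Derivation 1: Fact ⇒ Fact + Fact ⇒ Fact + Fact + Fact ⇒ a + Fact + Fact ⇒ a + a + Fact ⇒ a + a + a
Derivation 2: Fact ⇒ Fact + Fact ⇒ a + Fact ⇒ a + Fact + Fact ⇒ a + a + Fact ⇒ a + a + a

Two distinct leftmost derivations for the same string.

Ambiguous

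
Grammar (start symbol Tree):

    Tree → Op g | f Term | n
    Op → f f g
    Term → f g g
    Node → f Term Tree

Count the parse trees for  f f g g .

2

Parse trees for f f g g:
  [Tree [Op f f g] g]
  [Tree f [Term f g g]]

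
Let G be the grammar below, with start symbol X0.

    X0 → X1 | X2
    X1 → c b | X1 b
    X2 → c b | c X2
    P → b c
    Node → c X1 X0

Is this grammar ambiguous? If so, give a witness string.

Ambiguous

Witness: c b

Derivation 1: X0 ⇒ X1 ⇒ c b
Derivation 2: X0 ⇒ X2 ⇒ c b

Two distinct leftmost derivations for the same string.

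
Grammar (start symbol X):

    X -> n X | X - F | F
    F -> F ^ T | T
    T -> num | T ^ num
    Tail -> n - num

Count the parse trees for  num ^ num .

Parse trees for num ^ num:
  [X [F [F [T num]] ^ [T num]]]
  [X [F [T [T num] ^ num]]]

2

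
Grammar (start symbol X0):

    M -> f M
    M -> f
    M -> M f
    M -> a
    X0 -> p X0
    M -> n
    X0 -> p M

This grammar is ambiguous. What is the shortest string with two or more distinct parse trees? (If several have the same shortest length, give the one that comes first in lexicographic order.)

p f f

length 2: no string has ≥2 trees
length 3: p f f has 2 parse trees

Two derivations of p f f:
  X0 ⇒ p M ⇒ p f M ⇒ p f f
  X0 ⇒ p M ⇒ p M f ⇒ p f f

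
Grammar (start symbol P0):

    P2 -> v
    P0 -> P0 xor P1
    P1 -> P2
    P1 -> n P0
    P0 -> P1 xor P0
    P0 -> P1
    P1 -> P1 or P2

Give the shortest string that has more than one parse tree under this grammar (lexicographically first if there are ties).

length 1: no string has ≥2 trees
length 2: no string has ≥2 trees
length 3: v xor v has 2 parse trees

Two derivations of v xor v:
  P0 ⇒ P0 xor P1 ⇒ P1 xor P1 ⇒ P2 xor P1 ⇒ v xor P1 ⇒ v xor P2 ⇒ v xor v
  P0 ⇒ P1 xor P0 ⇒ P2 xor P0 ⇒ v xor P0 ⇒ v xor P1 ⇒ v xor P2 ⇒ v xor v

v xor v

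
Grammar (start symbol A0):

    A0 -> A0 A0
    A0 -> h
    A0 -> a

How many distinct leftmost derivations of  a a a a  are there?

5

Parse trees for a a a a:
  [A0 [A0 a] [A0 [A0 a] [A0 [A0 a] [A0 a]]]]
  [A0 [A0 a] [A0 [A0 [A0 a] [A0 a]] [A0 a]]]
  [A0 [A0 [A0 a] [A0 a]] [A0 [A0 a] [A0 a]]]
  [A0 [A0 [A0 a] [A0 [A0 a] [A0 a]]] [A0 a]]
  [A0 [A0 [A0 [A0 a] [A0 a]] [A0 a]] [A0 a]]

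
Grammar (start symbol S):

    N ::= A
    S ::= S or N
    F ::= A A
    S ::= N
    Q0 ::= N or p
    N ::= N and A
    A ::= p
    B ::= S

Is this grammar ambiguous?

Unambiguous

(B, F, Q0 are unreachable from S, so their rules don't affect L(S).) This is a standard precedence ladder (S over N over A), with each level left-recursive on its own operator ('or' at S, 'and' at N). That structure is LR(1), hence unambiguous.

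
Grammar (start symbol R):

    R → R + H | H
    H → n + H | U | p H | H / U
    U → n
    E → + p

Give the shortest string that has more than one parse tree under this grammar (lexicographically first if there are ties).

length 1: no string has ≥2 trees
length 2: no string has ≥2 trees
length 3: n + n has 2 parse trees

Two derivations of n + n:
  R ⇒ R + H ⇒ H + H ⇒ U + H ⇒ n + H ⇒ n + U ⇒ n + n
  R ⇒ H ⇒ n + H ⇒ n + U ⇒ n + n

n + n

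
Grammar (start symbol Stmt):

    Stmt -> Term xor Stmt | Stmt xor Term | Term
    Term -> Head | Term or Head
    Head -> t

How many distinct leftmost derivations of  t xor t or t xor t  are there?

Parse trees for t xor t or t xor t:
  [Stmt [Term [Head t]] xor [Stmt [Term [Term [Head t]] or [Head t]] xor [Stmt [Term [Head t]]]]]
  [Stmt [Term [Head t]] xor [Stmt [Stmt [Term [Term [Head t]] or [Head t]]] xor [Term [Head t]]]]
  [Stmt [Stmt [Term [Head t]] xor [Stmt [Term [Term [Head t]] or [Head t]]]] xor [Term [Head t]]]
  [Stmt [Stmt [Stmt [Term [Head t]]] xor [Term [Term [Head t]] or [Head t]]] xor [Term [Head t]]]

4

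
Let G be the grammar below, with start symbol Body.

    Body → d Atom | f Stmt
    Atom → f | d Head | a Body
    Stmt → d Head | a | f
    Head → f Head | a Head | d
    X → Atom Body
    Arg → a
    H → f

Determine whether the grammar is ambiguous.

Unambiguous

(X, Arg, H are unreachable from Body, so their rules don't affect L(Body).) The reachable rules are right-linear with at most one rule per (nonterminal, next-terminal) pair. Each input token forces the next rule, so parsing is deterministic.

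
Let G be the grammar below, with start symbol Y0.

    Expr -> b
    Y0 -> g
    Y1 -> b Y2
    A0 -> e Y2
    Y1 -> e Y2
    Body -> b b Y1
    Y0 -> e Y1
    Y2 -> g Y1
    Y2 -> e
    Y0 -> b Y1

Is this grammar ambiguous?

Unambiguous

(Body, A0, Expr are unreachable from Y0, so their rules don't affect L(Y0).) Each reachable nonterminal has at most one production per leading terminal, and all productions are right-linear; the derivation is determined token-by-token.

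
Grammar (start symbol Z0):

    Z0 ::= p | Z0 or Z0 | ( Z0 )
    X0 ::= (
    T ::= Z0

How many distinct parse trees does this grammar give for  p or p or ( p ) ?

2

Parse trees for p or p or ( p ):
  [Z0 [Z0 p] or [Z0 [Z0 p] or [Z0 ( [Z0 p] )]]]
  [Z0 [Z0 [Z0 p] or [Z0 p]] or [Z0 ( [Z0 p] )]]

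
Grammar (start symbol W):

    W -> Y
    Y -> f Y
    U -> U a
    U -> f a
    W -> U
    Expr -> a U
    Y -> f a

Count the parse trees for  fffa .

1

Parse trees for fffa:
  [W [Y f [Y f [Y f a]]]]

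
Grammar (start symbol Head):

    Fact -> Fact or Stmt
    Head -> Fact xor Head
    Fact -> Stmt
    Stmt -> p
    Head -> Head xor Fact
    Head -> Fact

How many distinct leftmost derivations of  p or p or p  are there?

1

Parse trees for p or p or p:
  [Head [Fact [Fact [Fact [Stmt p]] or [Stmt p]] or [Stmt p]]]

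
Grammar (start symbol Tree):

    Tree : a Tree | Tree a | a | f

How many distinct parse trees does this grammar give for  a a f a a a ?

Parse trees for a a f a a a (showing first 6 of 10):
  [Tree a [Tree a [Tree [Tree [Tree [Tree f] a] a] a]]]
  [Tree a [Tree [Tree a [Tree [Tree [Tree f] a] a]] a]]
  [Tree a [Tree [Tree [Tree a [Tree [Tree f] a]] a] a]]
  [Tree a [Tree [Tree [Tree [Tree a [Tree f]] a] a] a]]
  [Tree [Tree a [Tree a [Tree [Tree [Tree f] a] a]]] a]
  [Tree [Tree a [Tree [Tree a [Tree [Tree f] a]] a]] a]

10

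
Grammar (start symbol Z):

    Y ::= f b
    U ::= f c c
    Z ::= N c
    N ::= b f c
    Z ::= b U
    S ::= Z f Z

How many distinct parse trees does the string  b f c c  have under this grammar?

Parse trees for b f c c:
  [Z [N b f c] c]
  [Z b [U f c c]]

2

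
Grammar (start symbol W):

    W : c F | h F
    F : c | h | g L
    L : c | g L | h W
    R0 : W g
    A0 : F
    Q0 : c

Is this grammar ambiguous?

(R0, A0, Q0 are unreachable from W, so their rules don't affect L(W).) The reachable rules are right-linear with at most one rule per (nonterminal, next-terminal) pair. Each input token forces the next rule, so parsing is deterministic.

Unambiguous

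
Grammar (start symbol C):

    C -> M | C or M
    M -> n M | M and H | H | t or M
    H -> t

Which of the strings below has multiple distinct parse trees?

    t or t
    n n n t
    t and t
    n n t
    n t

t or t

t or t: 2 trees
n n n t: 1 tree
t and t: 1 tree
n n t: 1 tree
n t: 1 tree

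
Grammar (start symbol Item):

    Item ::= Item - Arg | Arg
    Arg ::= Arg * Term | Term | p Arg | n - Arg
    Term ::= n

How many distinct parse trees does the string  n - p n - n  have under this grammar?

Parse trees for n - p n - n:
  [Item [Item [Arg [Term n]]] - [Arg p [Arg n - [Arg [Term n]]]]]
  [Item [Item [Item [Arg [Term n]]] - [Arg p [Arg [Term n]]]] - [Arg [Term n]]]
  [Item [Item [Arg n - [Arg p [Arg [Term n]]]]] - [Arg [Term n]]]
  [Item [Arg n - [Arg p [Arg n - [Arg [Term n]]]]]]

4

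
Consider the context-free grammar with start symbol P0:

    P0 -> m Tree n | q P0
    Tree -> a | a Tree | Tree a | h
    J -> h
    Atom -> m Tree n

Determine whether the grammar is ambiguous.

Witness: m a a n

Derivation 1: P0 ⇒ m Tree n ⇒ m a Tree n ⇒ m a a n
Derivation 2: P0 ⇒ m Tree n ⇒ m Tree a n ⇒ m a a n

Two distinct leftmost derivations for the same string.

Ambiguous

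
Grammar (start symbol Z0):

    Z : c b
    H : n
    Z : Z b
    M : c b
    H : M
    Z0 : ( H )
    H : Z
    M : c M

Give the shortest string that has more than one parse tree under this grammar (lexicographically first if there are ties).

( c b )

length 3: no string has ≥2 trees
length 4: ( c b ) has 2 parse trees

Two derivations of ( c b ):
  Z0 ⇒ ( H ) ⇒ ( M ) ⇒ ( c b )
  Z0 ⇒ ( H ) ⇒ ( Z ) ⇒ ( c b )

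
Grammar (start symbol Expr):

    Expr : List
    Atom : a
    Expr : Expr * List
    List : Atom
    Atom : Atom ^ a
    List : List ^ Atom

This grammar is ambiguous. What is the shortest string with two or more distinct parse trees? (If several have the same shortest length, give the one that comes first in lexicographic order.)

length 1: no string has ≥2 trees
length 3: a ^ a has 2 parse trees

Two derivations of a ^ a:
  Expr ⇒ List ⇒ Atom ⇒ Atom ^ a ⇒ a ^ a
  Expr ⇒ List ⇒ List ^ Atom ⇒ Atom ^ Atom ⇒ a ^ Atom ⇒ a ^ a

a ^ a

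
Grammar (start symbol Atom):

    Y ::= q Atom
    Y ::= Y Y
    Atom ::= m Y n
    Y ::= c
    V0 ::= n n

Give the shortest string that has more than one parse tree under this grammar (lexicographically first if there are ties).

m c c c n

length 3: no string has ≥2 trees
length 4: no string has ≥2 trees
length 5: m c c c n has 2 parse trees

Two derivations of m c c c n:
  Atom ⇒ m Y n ⇒ m Y Y n ⇒ m Y Y Y n ⇒ m c Y Y n ⇒ m c c Y n ⇒ m c c c n
  Atom ⇒ m Y n ⇒ m Y Y n ⇒ m c Y n ⇒ m c Y Y n ⇒ m c c Y n ⇒ m c c c n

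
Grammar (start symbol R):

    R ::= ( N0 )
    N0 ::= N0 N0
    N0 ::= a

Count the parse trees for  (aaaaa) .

14

Parse trees for (aaaaa) (showing first 6 of 14):
  [R ( [N0 [N0 a] [N0 [N0 a] [N0 [N0 a] [N0 [N0 a] [N0 a]]]]] )]
  [R ( [N0 [N0 a] [N0 [N0 a] [N0 [N0 [N0 a] [N0 a]] [N0 a]]]] )]
  [R ( [N0 [N0 a] [N0 [N0 [N0 a] [N0 a]] [N0 [N0 a] [N0 a]]]] )]
  [R ( [N0 [N0 a] [N0 [N0 [N0 a] [N0 [N0 a] [N0 a]]] [N0 a]]] )]
  [R ( [N0 [N0 a] [N0 [N0 [N0 [N0 a] [N0 a]] [N0 a]] [N0 a]]] )]
  [R ( [N0 [N0 [N0 a] [N0 a]] [N0 [N0 a] [N0 [N0 a] [N0 a]]]] )]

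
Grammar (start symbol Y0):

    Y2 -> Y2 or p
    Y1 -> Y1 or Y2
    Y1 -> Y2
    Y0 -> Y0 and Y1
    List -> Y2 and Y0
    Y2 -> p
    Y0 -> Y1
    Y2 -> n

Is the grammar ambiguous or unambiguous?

Ambiguous

Witness: n or p

Derivation 1: Y0 ⇒ Y1 ⇒ Y1 or Y2 ⇒ Y2 or Y2 ⇒ n or Y2 ⇒ n or p
Derivation 2: Y0 ⇒ Y1 ⇒ Y2 ⇒ Y2 or p ⇒ n or p

Two distinct leftmost derivations for the same string.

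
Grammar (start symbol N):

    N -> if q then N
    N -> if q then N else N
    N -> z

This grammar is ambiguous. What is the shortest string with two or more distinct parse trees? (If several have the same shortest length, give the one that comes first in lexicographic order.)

if q then if q then z else z

length 1: no string has ≥2 trees
length 4: no string has ≥2 trees
length 6: no string has ≥2 trees
length 7: no string has ≥2 trees
length 9: if q then if q then z else z has 2 parse trees

Two derivations of if q then if q then z else z:
  N ⇒ if q then N ⇒ if q then if q then N else N ⇒ if q then if q then z else N ⇒ if q then if q then z else z
  N ⇒ if q then N else N ⇒ if q then if q then N else N ⇒ if q then if q then z else N ⇒ if q then if q then z else z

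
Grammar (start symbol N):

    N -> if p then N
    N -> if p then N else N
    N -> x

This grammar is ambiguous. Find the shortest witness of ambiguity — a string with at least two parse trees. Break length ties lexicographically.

length 1: no string has ≥2 trees
length 4: no string has ≥2 trees
length 6: no string has ≥2 trees
length 7: no string has ≥2 trees
length 9: if p then if p then x else x has 2 parse trees

Two derivations of if p then if p then x else x:
  N ⇒ if p then N ⇒ if p then if p then N else N ⇒ if p then if p then x else N ⇒ if p then if p then x else x
  N ⇒ if p then N else N ⇒ if p then if p then N else N ⇒ if p then if p then x else N ⇒ if p then if p then x else x

if p then if p then x else x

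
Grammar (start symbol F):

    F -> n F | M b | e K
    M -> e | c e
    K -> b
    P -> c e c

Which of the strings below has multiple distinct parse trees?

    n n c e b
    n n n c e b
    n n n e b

n n c e b: 1 tree
n n n c e b: 1 tree
n n n e b: 2 trees

n n n e b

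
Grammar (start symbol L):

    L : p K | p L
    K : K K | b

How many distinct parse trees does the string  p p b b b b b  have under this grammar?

14

Parse trees for p p b b b b b (showing first 6 of 14):
  [L p [L p [K [K b] [K [K b] [K [K b] [K [K b] [K b]]]]]]]
  [L p [L p [K [K b] [K [K b] [K [K [K b] [K b]] [K b]]]]]]
  [L p [L p [K [K b] [K [K [K b] [K b]] [K [K b] [K b]]]]]]
  [L p [L p [K [K b] [K [K [K b] [K [K b] [K b]]] [K b]]]]]
  [L p [L p [K [K b] [K [K [K [K b] [K b]] [K b]] [K b]]]]]
  [L p [L p [K [K [K b] [K b]] [K [K b] [K [K b] [K b]]]]]]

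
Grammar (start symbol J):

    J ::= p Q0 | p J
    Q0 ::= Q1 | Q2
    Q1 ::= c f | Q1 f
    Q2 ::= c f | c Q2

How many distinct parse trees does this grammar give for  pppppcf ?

2

Parse trees for pppppcf:
  [J p [J p [J p [J p [J p [Q0 [Q1 c f]]]]]]]
  [J p [J p [J p [J p [J p [Q0 [Q2 c f]]]]]]]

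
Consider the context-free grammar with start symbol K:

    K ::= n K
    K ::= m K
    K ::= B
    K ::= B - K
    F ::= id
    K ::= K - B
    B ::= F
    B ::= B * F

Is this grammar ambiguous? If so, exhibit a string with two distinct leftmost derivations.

Ambiguous

Witness: id - id

Derivation 1: K ⇒ B - K ⇒ F - K ⇒ id - K ⇒ id - B ⇒ id - F ⇒ id - id
Derivation 2: K ⇒ K - B ⇒ B - B ⇒ F - B ⇒ id - B ⇒ id - F ⇒ id - id

Two distinct leftmost derivations for the same string.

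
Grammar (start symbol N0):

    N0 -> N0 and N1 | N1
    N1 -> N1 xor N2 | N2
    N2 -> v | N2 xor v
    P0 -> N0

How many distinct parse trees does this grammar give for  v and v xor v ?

2

Parse trees for v and v xor v:
  [N0 [N0 [N1 [N2 v]]] and [N1 [N1 [N2 v]] xor [N2 v]]]
  [N0 [N0 [N1 [N2 v]]] and [N1 [N2 [N2 v] xor v]]]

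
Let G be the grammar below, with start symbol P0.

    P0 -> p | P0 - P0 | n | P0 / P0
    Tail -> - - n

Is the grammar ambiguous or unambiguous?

Witness: n - n - n

Derivation 1: P0 ⇒ P0 - P0 ⇒ P0 - P0 - P0 ⇒ n - P0 - P0 ⇒ n - n - P0 ⇒ n - n - n
Derivation 2: P0 ⇒ P0 - P0 ⇒ n - P0 ⇒ n - P0 - P0 ⇒ n - n - P0 ⇒ n - n - n

Two distinct leftmost derivations for the same string.

Ambiguous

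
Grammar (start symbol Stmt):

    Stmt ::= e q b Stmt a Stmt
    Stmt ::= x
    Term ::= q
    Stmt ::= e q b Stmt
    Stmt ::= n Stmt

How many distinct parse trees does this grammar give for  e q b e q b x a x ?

Parse trees for e q b e q b x a x:
  [Stmt e q b [Stmt e q b [Stmt x]] a [Stmt x]]
  [Stmt e q b [Stmt e q b [Stmt x] a [Stmt x]]]

2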